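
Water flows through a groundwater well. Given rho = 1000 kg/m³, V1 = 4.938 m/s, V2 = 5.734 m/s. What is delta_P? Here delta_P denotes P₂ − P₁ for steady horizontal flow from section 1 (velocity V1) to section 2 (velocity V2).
Formula: \Delta P = \frac{1}{2} \rho (V_1^2 - V_2^2)
delta_P = 0.5·1000·(4.938² − 5.734²)/1000 = -4.247 kPa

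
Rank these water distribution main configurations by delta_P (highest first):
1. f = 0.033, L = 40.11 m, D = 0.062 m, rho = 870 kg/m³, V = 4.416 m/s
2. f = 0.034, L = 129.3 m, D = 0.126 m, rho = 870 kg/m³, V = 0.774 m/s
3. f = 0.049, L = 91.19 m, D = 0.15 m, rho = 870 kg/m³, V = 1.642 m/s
Case 1: delta_P = 181.1 kPa
Case 2: delta_P = 9.092 kPa
Case 3: delta_P = 34.94 kPa
Ranking (highest first): 1, 3, 2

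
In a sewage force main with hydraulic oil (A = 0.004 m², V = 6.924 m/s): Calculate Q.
Formula: Q = A V
Q = 0.004·6.924·1000 = 27.7 L/s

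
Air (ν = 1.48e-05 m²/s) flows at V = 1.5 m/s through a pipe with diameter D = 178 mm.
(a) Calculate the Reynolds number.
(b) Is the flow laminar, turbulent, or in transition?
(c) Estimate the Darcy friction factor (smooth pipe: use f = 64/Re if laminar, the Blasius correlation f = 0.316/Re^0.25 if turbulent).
(a) Re = V·D/ν = 1.5·0.178/1.48e-05 = 18041
(b) Flow regime: turbulent (Re > 4000)
(c) Friction factor: f = 0.316/Re^0.25 = 0.316/18041^0.25 = 0.02727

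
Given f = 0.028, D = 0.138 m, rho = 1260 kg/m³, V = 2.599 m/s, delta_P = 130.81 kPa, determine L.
Formula: \Delta P = f \frac{L}{D} \frac{\rho V^2}{2}
Substituting knowns: 130.81 = 0.028·(L/0.138)·0.5·1260·2.599²/1000
Solving for L: L = (130.81·1000)·0.138/(0.028·0.5·1260·2.599²) = 151.5 m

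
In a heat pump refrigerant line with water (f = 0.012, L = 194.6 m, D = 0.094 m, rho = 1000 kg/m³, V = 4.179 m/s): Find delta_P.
Formula: \Delta P = f \frac{L}{D} \frac{\rho V^2}{2}
delta_P = 0.012·(194.6/0.094)·0.5·1000·4.179²/1000 = 216.9 kPa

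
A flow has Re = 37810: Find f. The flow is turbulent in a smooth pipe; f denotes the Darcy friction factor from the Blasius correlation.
Formula: f = \frac{0.316}{Re^{0.25}}
f = 0.316/37810^0.25 = 0.02266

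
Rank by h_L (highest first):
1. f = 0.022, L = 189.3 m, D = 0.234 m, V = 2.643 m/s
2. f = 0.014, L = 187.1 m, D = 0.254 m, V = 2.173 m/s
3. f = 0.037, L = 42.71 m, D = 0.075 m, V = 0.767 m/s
Case 1: h_L = 6.337 m
Case 2: h_L = 2.482 m
Case 3: h_L = 0.6318 m
Ranking (highest first): 1, 2, 3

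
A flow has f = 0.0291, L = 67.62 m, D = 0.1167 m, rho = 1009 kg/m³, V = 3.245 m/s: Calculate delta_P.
Formula: \Delta P = f \frac{L}{D} \frac{\rho V^2}{2}
delta_P = 0.0291·(67.62/0.1167)·0.5·1009·3.245²/1000 = 89.58 kPa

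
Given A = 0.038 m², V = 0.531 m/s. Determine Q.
Formula: Q = A V
Q = 0.038·0.531·1000 = 20.18 L/s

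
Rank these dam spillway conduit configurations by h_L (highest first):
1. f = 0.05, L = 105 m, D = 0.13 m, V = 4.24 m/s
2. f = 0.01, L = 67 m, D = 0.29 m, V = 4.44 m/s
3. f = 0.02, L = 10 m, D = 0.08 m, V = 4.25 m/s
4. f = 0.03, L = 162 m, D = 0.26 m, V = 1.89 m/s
Case 1: h_L = 37 m
Case 2: h_L = 2.321 m
Case 3: h_L = 2.302 m
Case 4: h_L = 3.403 m
Ranking (highest first): 1, 4, 2, 3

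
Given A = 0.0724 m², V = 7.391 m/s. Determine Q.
Formula: Q = A V
Q = 0.0724·7.391·1000 = 535.1 L/s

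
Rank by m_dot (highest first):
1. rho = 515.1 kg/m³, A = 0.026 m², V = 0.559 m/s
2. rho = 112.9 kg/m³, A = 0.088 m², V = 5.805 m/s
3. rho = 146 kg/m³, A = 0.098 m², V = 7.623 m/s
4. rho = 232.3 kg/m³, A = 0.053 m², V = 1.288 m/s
Case 1: m_dot = 7.486 kg/s
Case 2: m_dot = 57.67 kg/s
Case 3: m_dot = 109.1 kg/s
Case 4: m_dot = 15.86 kg/s
Ranking (highest first): 3, 2, 4, 1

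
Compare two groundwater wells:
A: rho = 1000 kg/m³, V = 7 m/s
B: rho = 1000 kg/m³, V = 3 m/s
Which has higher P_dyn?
P_dyn(A) = 24.5 kPa, P_dyn(B) = 4.5 kPa. Answer: A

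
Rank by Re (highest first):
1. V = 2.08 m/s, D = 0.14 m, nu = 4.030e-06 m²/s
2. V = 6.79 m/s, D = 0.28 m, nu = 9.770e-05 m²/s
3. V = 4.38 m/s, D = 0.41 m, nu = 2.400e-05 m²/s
Case 1: Re = 72258
Case 2: Re = 19460
Case 3: Re = 74825
Ranking (highest first): 3, 1, 2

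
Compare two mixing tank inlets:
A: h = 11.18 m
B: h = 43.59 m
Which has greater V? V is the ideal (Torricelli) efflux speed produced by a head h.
V(A) = 14.81 m/s, V(B) = 29.24 m/s. Answer: B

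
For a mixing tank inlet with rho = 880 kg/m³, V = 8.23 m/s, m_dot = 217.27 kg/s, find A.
Formula: \dot{m} = \rho A V
Substituting knowns: 217.27 = 880·A·8.23
Solving for A: A = 217.27/(880·8.23) = 0.03 m²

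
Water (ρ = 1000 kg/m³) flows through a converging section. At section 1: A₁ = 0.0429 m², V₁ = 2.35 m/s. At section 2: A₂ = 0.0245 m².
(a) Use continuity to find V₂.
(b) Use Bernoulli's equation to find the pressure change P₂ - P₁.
(a) Continuity: A₁V₁=A₂V₂ -> V₂=A₁V₁/A₂=0.0429*2.35/0.0245=4.11 m/s
(b) Bernoulli: P₂-P₁=0.5*rho*(V₁^2-V₂^2)/1000=0.5*1000*(2.35^2-4.11^2)/1000=-5.685 kPa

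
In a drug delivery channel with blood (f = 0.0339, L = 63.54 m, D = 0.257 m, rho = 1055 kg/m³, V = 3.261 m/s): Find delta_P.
Formula: \Delta P = f \frac{L}{D} \frac{\rho V^2}{2}
delta_P = 0.0339·(63.54/0.257)·0.5·1055·3.261²/1000 = 47.02 kPa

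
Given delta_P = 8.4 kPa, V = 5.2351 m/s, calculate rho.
Formula: V = \sqrt{\frac{2 \Delta P}{\rho}}
Substituting knowns: 5.2351 = √(2·(8.4·1000)/rho)
Solving for rho: rho = 2·(8.4·1000)/5.2351² = 613 kg/m³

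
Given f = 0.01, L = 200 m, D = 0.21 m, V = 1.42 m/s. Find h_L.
Formula: h_L = f \frac{L}{D} \frac{V^2}{2g}
h_L = 0.01·(200/0.21)·1.42²/(2·9.81) = 0.9788 m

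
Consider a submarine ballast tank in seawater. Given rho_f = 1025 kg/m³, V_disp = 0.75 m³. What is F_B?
Formula: F_B = \rho_f g V_{disp}
F_B = 1025·9.81·0.75 = 7541 N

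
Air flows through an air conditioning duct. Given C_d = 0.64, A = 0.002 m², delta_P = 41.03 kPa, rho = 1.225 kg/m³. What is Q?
Formula: Q = C_d A \sqrt{\frac{2 \Delta P}{\rho}}
Q = 0.64·0.002·√(2·(41.03·1000)/1.225)·1000 = 331.3 L/s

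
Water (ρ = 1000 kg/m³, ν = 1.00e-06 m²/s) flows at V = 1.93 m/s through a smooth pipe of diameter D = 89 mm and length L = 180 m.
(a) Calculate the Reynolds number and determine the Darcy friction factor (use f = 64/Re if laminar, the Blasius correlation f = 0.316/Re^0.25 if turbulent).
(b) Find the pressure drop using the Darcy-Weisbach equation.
(a) Re = V·D/ν = 1.93·0.089/1.00e-06 = 171770 → turbulent (Re > 4000); f = 0.316/Re^0.25 = 0.316/171770^0.25 = 0.015522 (Blasius is strictly valid for Re ≲ 1e5; used here as the smooth-pipe estimate the problem specifies)
(b) Darcy-Weisbach: ΔP = f·(L/D)·½ρV²/1000 = 0.015522·(180/0.089)·½·1000·1.93²/1000 = 58.47 kPa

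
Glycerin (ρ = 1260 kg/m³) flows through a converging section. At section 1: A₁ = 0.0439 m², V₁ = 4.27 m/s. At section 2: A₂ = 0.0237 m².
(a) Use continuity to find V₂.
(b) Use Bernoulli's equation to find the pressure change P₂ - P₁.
(a) Continuity: A₁V₁=A₂V₂ -> V₂=A₁V₁/A₂=0.0439*4.27/0.0237=7.91 m/s
(b) Bernoulli: P₂-P₁=0.5*rho*(V₁^2-V₂^2)/1000=0.5*1260*(4.27^2-7.91^2)/1000=-27.93 kPa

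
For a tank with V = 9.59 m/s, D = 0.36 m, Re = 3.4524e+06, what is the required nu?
Formula: Re = \frac{V D}{\nu}
Substituting knowns: 3.4524e+06 = 9.59·0.36/nu
Solving for nu: nu = 9.59·0.36/3.4524e+06 = 1.000e-06 m²/s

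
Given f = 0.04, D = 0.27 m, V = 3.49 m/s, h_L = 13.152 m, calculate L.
Formula: h_L = f \frac{L}{D} \frac{V^2}{2g}
Substituting knowns: 13.152 = 0.04·(L/0.27)·3.49²/(2·9.81)
Solving for L: L = 13.152·2·9.81·0.27/(0.04·3.49²) = 143 m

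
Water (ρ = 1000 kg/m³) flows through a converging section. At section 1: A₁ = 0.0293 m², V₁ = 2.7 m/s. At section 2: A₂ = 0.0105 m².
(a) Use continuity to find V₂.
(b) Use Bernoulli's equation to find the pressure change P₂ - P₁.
(a) Continuity: A₁V₁=A₂V₂ -> V₂=A₁V₁/A₂=0.0293*2.7/0.0105=7.53 m/s
(b) Bernoulli: P₂-P₁=0.5*rho*(V₁^2-V₂^2)/1000=0.5*1000*(2.7^2-7.53^2)/1000=-24.71 kPa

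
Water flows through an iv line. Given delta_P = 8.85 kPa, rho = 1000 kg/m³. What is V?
Formula: V = \sqrt{\frac{2 \Delta P}{\rho}}
V = √(2·(8.85·1000)/1000) = 4.207 m/s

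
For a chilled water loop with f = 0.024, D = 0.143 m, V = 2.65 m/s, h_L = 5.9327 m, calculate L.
Formula: h_L = f \frac{L}{D} \frac{V^2}{2g}
Substituting knowns: 5.9327 = 0.024·(L/0.143)·2.65²/(2·9.81)
Solving for L: L = 5.9327·2·9.81·0.143/(0.024·2.65²) = 98.76 m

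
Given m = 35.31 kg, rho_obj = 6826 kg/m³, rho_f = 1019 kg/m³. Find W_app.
Formula: W_{app} = mg\left(1 - \frac{\rho_f}{\rho_{obj}}\right)
W_app = 35.31·9.81·(1 − 1019/6826) = 294.7 N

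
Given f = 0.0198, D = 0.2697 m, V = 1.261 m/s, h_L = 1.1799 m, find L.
Formula: h_L = f \frac{L}{D} \frac{V^2}{2g}
Substituting knowns: 1.1799 = 0.0198·(L/0.2697)·1.261²/(2·9.81)
Solving for L: L = 1.1799·2·9.81·0.2697/(0.0198·1.261²) = 198.3 m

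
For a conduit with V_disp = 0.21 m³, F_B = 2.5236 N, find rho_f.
Formula: F_B = \rho_f g V_{disp}
Substituting knowns: 2.5236 = rho_f·9.81·0.21
Solving for rho_f: rho_f = 2.5236/(9.81·0.21) = 1.225 kg/m³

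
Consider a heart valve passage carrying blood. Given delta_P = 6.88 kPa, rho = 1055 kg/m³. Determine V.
Formula: V = \sqrt{\frac{2 \Delta P}{\rho}}
V = √(2·(6.88·1000)/1055) = 3.611 m/s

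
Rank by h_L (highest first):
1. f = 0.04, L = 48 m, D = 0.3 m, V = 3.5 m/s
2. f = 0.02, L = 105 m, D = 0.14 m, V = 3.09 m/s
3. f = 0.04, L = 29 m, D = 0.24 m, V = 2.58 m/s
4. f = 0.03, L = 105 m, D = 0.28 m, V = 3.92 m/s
Case 1: h_L = 3.996 m
Case 2: h_L = 7.3 m
Case 3: h_L = 1.64 m
Case 4: h_L = 8.811 m
Ranking (highest first): 4, 2, 1, 3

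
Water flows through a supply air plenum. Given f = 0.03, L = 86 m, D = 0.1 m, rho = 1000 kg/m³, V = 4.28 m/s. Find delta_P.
Formula: \Delta P = f \frac{L}{D} \frac{\rho V^2}{2}
delta_P = 0.03·(86/0.1)·0.5·1000·4.28²/1000 = 236.3 kPa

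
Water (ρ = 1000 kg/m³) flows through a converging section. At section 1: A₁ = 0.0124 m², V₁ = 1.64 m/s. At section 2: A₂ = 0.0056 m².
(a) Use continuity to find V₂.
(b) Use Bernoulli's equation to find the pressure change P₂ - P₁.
(a) Continuity: A₁V₁=A₂V₂ -> V₂=A₁V₁/A₂=0.0124*1.64/0.0056=3.63 m/s
(b) Bernoulli: P₂-P₁=0.5*rho*(V₁^2-V₂^2)/1000=0.5*1000*(1.64^2-3.63^2)/1000=-5.244 kPa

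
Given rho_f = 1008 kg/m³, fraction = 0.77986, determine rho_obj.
Formula: f_{sub} = \frac{\rho_{obj}}{\rho_f}
Substituting knowns: 0.77986 = rho_obj/1008
Solving for rho_obj: rho_obj = 0.77986·1008 = 786.1 kg/m³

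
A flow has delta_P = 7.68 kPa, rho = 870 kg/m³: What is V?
Formula: V = \sqrt{\frac{2 \Delta P}{\rho}}
V = √(2·(7.68·1000)/870) = 4.202 m/s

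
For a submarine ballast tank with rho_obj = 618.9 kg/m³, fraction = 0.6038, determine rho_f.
Formula: f_{sub} = \frac{\rho_{obj}}{\rho_f}
Substituting knowns: 0.6038 = 618.9/rho_f
Solving for rho_f: rho_f = 618.9/0.6038 = 1025 kg/m³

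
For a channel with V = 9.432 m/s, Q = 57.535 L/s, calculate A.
Formula: Q = A V
Substituting knowns: 57.535 = A·9.432·1000
Solving for A: A = (57.535/1000)/9.432 = 0.0061 m²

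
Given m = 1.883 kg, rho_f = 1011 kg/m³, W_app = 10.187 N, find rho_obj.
Formula: W_{app} = mg\left(1 - \frac{\rho_f}{\rho_{obj}}\right)
Substituting knowns: 10.187 = 1.883·9.81·(1 − 1011/rho_obj)
Solving for rho_obj: rho_obj = 1011/(1 − 10.187/(1.883·9.81)) = 2254 kg/m³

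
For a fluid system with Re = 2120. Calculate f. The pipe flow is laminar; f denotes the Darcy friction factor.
Formula: f = \frac{64}{Re}
f = 64/2120 = 0.03019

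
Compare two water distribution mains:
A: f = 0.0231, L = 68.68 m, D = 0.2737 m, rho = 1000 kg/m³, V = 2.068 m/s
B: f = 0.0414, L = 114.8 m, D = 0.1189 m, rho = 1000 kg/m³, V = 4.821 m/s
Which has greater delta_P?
delta_P(A) = 12.39 kPa, delta_P(B) = 464.5 kPa. Answer: B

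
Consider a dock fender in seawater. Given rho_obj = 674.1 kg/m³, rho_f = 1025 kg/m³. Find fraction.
Formula: f_{sub} = \frac{\rho_{obj}}{\rho_f}
fraction = 674.1/1025 = 0.6577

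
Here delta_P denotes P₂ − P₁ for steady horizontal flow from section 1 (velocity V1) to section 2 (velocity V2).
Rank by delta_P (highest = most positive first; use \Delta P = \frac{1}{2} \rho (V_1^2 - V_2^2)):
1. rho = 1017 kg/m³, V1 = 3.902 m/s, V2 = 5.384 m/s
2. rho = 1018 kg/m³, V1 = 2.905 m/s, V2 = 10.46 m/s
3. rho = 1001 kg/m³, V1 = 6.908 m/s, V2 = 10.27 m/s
Case 1: delta_P = -6.998 kPa
Case 2: delta_P = -51.4 kPa
Case 3: delta_P = -28.91 kPa
Ranking (highest first): 1, 3, 2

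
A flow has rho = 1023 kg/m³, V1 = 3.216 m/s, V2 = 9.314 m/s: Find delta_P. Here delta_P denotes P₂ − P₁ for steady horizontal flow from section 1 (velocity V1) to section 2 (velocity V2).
Formula: \Delta P = \frac{1}{2} \rho (V_1^2 - V_2^2)
delta_P = 0.5·1023·(3.216² − 9.314²)/1000 = -39.08 kPa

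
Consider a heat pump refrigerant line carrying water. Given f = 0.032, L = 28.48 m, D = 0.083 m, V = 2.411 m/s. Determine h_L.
Formula: h_L = f \frac{L}{D} \frac{V^2}{2g}
h_L = 0.032·(28.48/0.083)·2.411²/(2·9.81) = 3.253 m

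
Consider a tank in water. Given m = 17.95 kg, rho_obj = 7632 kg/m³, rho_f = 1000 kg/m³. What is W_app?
Formula: W_{app} = mg\left(1 - \frac{\rho_f}{\rho_{obj}}\right)
W_app = 17.95·9.81·(1 − 1000/7632) = 153 N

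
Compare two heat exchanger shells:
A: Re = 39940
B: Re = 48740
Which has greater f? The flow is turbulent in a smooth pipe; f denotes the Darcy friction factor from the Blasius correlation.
f(A) = 0.02235, f(B) = 0.02127. Answer: A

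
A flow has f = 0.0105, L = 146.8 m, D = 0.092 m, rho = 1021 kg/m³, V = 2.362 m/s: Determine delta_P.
Formula: \Delta P = f \frac{L}{D} \frac{\rho V^2}{2}
delta_P = 0.0105·(146.8/0.092)·0.5·1021·2.362²/1000 = 47.72 kPa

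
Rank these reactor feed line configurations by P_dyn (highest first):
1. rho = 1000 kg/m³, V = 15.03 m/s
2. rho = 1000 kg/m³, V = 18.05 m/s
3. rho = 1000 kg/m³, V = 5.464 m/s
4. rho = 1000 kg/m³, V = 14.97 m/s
Case 1: P_dyn = 113 kPa
Case 2: P_dyn = 162.9 kPa
Case 3: P_dyn = 14.93 kPa
Case 4: P_dyn = 112.1 kPa
Ranking (highest first): 2, 1, 4, 3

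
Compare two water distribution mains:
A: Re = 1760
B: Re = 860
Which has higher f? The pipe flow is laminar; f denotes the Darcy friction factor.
f(A) = 0.03636, f(B) = 0.07442. Answer: B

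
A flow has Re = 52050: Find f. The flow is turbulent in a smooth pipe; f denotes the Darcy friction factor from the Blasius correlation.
Formula: f = \frac{0.316}{Re^{0.25}}
f = 0.316/52050^0.25 = 0.02092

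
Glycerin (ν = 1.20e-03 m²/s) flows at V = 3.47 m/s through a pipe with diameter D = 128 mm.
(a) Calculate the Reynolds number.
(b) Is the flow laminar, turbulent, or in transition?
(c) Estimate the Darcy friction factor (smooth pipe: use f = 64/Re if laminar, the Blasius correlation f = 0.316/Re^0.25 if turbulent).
(a) Re = V·D/ν = 3.47·0.128/1.20e-03 = 370.13
(b) Flow regime: laminar (Re < 2300)
(c) Friction factor: f = 64/Re = 64/370.13 = 0.1729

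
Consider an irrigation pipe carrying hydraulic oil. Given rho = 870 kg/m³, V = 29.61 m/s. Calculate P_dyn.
Formula: P_{dyn} = \frac{1}{2} \rho V^2
P_dyn = 0.5·870·29.61²/1000 = 381.4 kPa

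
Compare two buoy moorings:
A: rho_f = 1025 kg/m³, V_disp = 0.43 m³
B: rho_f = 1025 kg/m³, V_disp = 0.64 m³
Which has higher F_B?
F_B(A) = 4324 N, F_B(B) = 6435 N. Answer: B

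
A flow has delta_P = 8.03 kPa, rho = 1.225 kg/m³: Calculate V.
Formula: V = \sqrt{\frac{2 \Delta P}{\rho}}
V = √(2·(8.03·1000)/1.225) = 114.5 m/s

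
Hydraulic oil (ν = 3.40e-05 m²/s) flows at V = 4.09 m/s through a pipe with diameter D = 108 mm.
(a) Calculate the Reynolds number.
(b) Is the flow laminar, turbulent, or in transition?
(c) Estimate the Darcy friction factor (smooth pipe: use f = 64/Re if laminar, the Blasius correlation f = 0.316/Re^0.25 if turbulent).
(a) Re = V·D/ν = 4.09·0.108/3.40e-05 = 12992
(b) Flow regime: turbulent (Re > 4000)
(c) Friction factor: f = 0.316/Re^0.25 = 0.316/12992^0.25 = 0.0296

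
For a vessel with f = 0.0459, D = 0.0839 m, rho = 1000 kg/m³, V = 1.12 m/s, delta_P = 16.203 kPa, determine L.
Formula: \Delta P = f \frac{L}{D} \frac{\rho V^2}{2}
Substituting knowns: 16.203 = 0.0459·(L/0.0839)·0.5·1000·1.12²/1000
Solving for L: L = (16.203·1000)·0.0839/(0.0459·0.5·1000·1.12²) = 47.22 m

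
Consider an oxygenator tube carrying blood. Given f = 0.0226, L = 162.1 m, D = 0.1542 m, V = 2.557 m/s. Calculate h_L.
Formula: h_L = f \frac{L}{D} \frac{V^2}{2g}
h_L = 0.0226·(162.1/0.1542)·2.557²/(2·9.81) = 7.917 m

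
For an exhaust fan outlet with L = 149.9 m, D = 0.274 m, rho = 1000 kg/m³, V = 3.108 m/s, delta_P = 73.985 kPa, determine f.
Formula: \Delta P = f \frac{L}{D} \frac{\rho V^2}{2}
Substituting knowns: 73.985 = f·(149.9/0.274)·0.5·1000·3.108²/1000
Solving for f: f = (73.985·1000)/((149.9/0.274)·0.5·1000·3.108²) = 0.028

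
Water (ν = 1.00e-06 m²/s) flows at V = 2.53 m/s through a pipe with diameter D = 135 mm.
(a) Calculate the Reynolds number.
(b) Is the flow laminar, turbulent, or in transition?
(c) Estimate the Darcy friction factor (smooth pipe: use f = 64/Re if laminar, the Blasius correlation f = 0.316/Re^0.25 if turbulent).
(a) Re = V·D/ν = 2.53·0.135/1.00e-06 = 341550
(b) Flow regime: turbulent (Re > 4000)
(c) Friction factor: f = 0.316/Re^0.25 = 0.316/341550^0.25 = 0.01307 (Blasius is strictly valid for Re ≲ 1e5; used here as the smooth-pipe estimate the problem specifies)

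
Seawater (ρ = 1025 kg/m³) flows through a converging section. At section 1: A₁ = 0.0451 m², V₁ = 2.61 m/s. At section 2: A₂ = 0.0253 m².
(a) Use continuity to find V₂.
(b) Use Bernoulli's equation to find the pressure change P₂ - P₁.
(a) Continuity: A₁V₁=A₂V₂ -> V₂=A₁V₁/A₂=0.0451*2.61/0.0253=4.65 m/s
(b) Bernoulli: P₂-P₁=0.5*rho*(V₁^2-V₂^2)/1000=0.5*1025*(2.61^2-4.65^2)/1000=-7.59 kPa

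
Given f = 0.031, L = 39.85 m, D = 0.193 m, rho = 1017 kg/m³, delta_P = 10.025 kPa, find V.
Formula: \Delta P = f \frac{L}{D} \frac{\rho V^2}{2}
Substituting knowns: 10.025 = 0.031·(39.85/0.193)·0.5·1017·V²/1000
Solving for V: V = √((10.025·1000)/(0.031·(39.85/0.193)·0.5·1017)) = 1.755 m/s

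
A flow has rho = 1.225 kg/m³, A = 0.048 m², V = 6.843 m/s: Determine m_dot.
Formula: \dot{m} = \rho A V
m_dot = 1.225·0.048·6.843 = 0.4024 kg/s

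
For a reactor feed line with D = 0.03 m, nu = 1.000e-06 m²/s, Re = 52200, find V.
Formula: Re = \frac{V D}{\nu}
Substituting knowns: 52200 = V·0.03/1.000e-06
Solving for V: V = 52200·1.000e-06/0.03 = 1.74 m/s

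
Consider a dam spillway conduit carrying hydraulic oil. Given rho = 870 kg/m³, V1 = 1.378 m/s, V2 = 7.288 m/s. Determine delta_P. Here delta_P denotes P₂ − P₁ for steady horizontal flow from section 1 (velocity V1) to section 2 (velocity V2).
Formula: \Delta P = \frac{1}{2} \rho (V_1^2 - V_2^2)
delta_P = 0.5·870·(1.378² − 7.288²)/1000 = -22.28 kPa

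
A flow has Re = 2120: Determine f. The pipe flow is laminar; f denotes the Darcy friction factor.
Formula: f = \frac{64}{Re}
f = 64/2120 = 0.03019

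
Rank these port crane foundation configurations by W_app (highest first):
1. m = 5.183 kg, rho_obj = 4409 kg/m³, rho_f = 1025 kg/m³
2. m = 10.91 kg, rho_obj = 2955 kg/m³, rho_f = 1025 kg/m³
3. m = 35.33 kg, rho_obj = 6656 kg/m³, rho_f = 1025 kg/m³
Case 1: W_app = 39.02 N
Case 2: W_app = 69.9 N
Case 3: W_app = 293.2 N
Ranking (highest first): 3, 2, 1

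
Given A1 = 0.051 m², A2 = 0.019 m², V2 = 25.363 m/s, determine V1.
Formula: V_2 = \frac{A_1 V_1}{A_2}
Substituting knowns: 25.363 = 0.051·V1/0.019
Solving for V1: V1 = 25.363·0.019/0.051 = 9.449 m/s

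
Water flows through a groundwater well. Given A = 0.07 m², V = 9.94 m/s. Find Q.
Formula: Q = A V
Q = 0.07·9.94·1000 = 695.8 L/s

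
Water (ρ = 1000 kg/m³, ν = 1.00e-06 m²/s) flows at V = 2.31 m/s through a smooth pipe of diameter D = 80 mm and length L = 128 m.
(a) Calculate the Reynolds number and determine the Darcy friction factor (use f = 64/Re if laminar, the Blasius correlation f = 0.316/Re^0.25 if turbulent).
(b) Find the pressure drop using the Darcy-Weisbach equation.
(a) Re = V·D/ν = 2.31·0.08/1.00e-06 = 184800 → turbulent (Re > 4000); f = 0.316/Re^0.25 = 0.316/184800^0.25 = 0.015241 (Blasius is strictly valid for Re ≲ 1e5; used here as the smooth-pipe estimate the problem specifies)
(b) Darcy-Weisbach: ΔP = f·(L/D)·½ρV²/1000 = 0.015241·(128/0.080)·½·1000·2.31²/1000 = 65.06 kPa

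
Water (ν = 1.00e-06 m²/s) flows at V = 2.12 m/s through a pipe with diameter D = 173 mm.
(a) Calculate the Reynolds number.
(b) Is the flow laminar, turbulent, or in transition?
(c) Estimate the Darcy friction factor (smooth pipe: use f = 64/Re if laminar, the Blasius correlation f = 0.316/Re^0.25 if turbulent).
(a) Re = V·D/ν = 2.12·0.173/1.00e-06 = 366760
(b) Flow regime: turbulent (Re > 4000)
(c) Friction factor: f = 0.316/Re^0.25 = 0.316/366760^0.25 = 0.01284 (Blasius is strictly valid for Re ≲ 1e5; used here as the smooth-pipe estimate the problem specifies)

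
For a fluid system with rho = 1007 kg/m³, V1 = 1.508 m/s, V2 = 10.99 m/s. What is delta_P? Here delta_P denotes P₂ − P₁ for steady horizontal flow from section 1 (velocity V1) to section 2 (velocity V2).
Formula: \Delta P = \frac{1}{2} \rho (V_1^2 - V_2^2)
delta_P = 0.5·1007·(1.508² − 10.99²)/1000 = -59.67 kPa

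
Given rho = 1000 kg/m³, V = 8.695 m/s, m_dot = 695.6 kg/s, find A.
Formula: \dot{m} = \rho A V
Substituting knowns: 695.6 = 1000·A·8.695
Solving for A: A = 695.6/(1000·8.695) = 0.08 m²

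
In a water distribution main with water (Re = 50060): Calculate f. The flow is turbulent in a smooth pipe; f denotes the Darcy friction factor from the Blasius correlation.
Formula: f = \frac{0.316}{Re^{0.25}}
f = 0.316/50060^0.25 = 0.02113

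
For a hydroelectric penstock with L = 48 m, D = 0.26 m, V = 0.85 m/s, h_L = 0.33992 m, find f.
Formula: h_L = f \frac{L}{D} \frac{V^2}{2g}
Substituting knowns: 0.33992 = f·(48/0.26)·0.85²/(2·9.81)
Solving for f: f = 0.33992·2·9.81/((48/0.26)·0.85²) = 0.05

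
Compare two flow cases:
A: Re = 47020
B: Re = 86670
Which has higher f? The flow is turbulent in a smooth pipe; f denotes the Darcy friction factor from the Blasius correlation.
f(A) = 0.02146, f(B) = 0.01842. Answer: A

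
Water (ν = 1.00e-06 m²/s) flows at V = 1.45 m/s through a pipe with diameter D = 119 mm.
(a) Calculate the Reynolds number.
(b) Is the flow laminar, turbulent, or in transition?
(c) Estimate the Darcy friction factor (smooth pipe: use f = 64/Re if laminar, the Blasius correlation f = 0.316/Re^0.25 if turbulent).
(a) Re = V·D/ν = 1.45·0.119/1.00e-06 = 172550
(b) Flow regime: turbulent (Re > 4000)
(c) Friction factor: f = 0.316/Re^0.25 = 0.316/172550^0.25 = 0.0155 (Blasius is strictly valid for Re ≲ 1e5; used here as the smooth-pipe estimate the problem specifies)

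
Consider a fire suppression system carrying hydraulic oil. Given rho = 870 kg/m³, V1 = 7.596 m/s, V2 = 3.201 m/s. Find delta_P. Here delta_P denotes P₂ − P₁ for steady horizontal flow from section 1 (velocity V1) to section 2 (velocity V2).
Formula: \Delta P = \frac{1}{2} \rho (V_1^2 - V_2^2)
delta_P = 0.5·870·(7.596² − 3.201²)/1000 = 20.64 kPa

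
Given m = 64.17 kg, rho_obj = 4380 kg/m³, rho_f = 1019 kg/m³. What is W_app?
Formula: W_{app} = mg\left(1 - \frac{\rho_f}{\rho_{obj}}\right)
W_app = 64.17·9.81·(1 − 1019/4380) = 483.1 N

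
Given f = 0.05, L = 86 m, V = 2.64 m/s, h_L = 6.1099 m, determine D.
Formula: h_L = f \frac{L}{D} \frac{V^2}{2g}
Substituting knowns: 6.1099 = 0.05·(86/D)·2.64²/(2·9.81)
Solving for D: D = 0.05·86·2.64²/(2·9.81·6.1099) = 0.25 m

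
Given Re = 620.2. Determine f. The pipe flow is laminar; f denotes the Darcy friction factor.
Formula: f = \frac{64}{Re}
f = 64/620.2 = 0.1032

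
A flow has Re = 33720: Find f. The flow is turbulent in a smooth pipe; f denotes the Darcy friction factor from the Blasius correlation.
Formula: f = \frac{0.316}{Re^{0.25}}
f = 0.316/33720^0.25 = 0.02332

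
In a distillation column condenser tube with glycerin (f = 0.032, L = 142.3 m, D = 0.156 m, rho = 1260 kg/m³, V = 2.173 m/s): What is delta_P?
Formula: \Delta P = f \frac{L}{D} \frac{\rho V^2}{2}
delta_P = 0.032·(142.3/0.156)·0.5·1260·2.173²/1000 = 86.83 kPa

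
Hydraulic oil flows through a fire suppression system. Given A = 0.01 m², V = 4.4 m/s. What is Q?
Formula: Q = A V
Q = 0.01·4.4·1000 = 44 L/s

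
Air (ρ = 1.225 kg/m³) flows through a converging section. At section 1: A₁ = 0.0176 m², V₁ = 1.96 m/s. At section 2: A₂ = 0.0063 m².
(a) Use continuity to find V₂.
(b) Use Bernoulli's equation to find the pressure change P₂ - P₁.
(a) Continuity: A₁V₁=A₂V₂ -> V₂=A₁V₁/A₂=0.0176*1.96/0.0063=5.48 m/s
(b) Bernoulli: P₂-P₁=0.5*rho*(V₁^2-V₂^2)/1000=0.5*1.225*(1.96^2-5.48^2)/1000=-0.01604 kPa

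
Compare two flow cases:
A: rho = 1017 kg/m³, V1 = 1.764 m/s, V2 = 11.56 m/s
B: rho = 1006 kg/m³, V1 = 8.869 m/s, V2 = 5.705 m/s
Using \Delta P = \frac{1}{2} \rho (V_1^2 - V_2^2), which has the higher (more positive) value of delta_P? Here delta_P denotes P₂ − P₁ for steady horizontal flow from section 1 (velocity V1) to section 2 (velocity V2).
delta_P(A) = -66.37 kPa, delta_P(B) = 23.19 kPa. Answer: B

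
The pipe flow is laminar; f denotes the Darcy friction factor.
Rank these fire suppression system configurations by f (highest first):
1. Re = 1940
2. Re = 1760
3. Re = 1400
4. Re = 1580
Case 1: f = 0.03299
Case 2: f = 0.03636
Case 3: f = 0.04571
Case 4: f = 0.04051
Ranking (highest first): 3, 4, 2, 1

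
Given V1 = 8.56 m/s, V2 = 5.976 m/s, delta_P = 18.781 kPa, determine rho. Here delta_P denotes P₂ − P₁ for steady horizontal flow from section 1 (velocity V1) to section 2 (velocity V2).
Formula: \Delta P = \frac{1}{2} \rho (V_1^2 - V_2^2)
Substituting knowns: 18.781 = 0.5·rho·(8.56² − 5.976²)/1000
Solving for rho: rho = 2·(18.781·1000)/(8.56² − 5.976²) = 1000 kg/m³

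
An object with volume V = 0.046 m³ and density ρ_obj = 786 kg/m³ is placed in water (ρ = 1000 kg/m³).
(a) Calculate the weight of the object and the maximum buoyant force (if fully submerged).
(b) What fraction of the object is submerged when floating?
(a) W=rho_obj*g*V=786*9.81*0.046=354.7 N; F_B(max)=rho*g*V=1000*9.81*0.046=451.3 N
(b) Floating fraction=rho_obj/rho=786/1000=0.786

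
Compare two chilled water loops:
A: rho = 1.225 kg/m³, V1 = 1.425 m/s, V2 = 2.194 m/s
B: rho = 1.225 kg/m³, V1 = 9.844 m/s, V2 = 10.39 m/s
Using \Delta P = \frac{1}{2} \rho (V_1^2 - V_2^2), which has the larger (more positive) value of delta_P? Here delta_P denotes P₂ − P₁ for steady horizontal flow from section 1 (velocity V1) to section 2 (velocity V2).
delta_P(A) = -0.001705 kPa, delta_P(B) = -0.006767 kPa. Answer: A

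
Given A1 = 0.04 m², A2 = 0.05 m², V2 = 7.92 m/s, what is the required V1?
Formula: V_2 = \frac{A_1 V_1}{A_2}
Substituting knowns: 7.92 = 0.04·V1/0.05
Solving for V1: V1 = 7.92·0.05/0.04 = 9.9 m/s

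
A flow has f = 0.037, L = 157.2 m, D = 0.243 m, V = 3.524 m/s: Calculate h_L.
Formula: h_L = f \frac{L}{D} \frac{V^2}{2g}
h_L = 0.037·(157.2/0.243)·3.524²/(2·9.81) = 15.15 m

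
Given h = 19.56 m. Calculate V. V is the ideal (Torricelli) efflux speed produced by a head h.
Formula: V = \sqrt{2 g h}
V = √(2·9.81·19.56) = 19.59 m/s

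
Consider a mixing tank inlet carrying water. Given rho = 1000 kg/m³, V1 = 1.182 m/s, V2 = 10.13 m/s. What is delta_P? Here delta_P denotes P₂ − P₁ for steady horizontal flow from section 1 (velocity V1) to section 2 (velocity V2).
Formula: \Delta P = \frac{1}{2} \rho (V_1^2 - V_2^2)
delta_P = 0.5·1000·(1.182² − 10.13²)/1000 = -50.61 kPa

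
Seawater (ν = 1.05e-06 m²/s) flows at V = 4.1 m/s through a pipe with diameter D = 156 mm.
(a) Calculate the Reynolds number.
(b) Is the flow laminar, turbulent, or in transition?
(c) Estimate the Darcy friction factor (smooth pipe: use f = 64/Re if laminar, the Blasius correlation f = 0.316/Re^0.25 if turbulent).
(a) Re = V·D/ν = 4.1·0.156/1.05e-06 = 609140
(b) Flow regime: turbulent (Re > 4000)
(c) Friction factor: f = 0.316/Re^0.25 = 0.316/609140^0.25 = 0.01131 (Blasius is strictly valid for Re ≲ 1e5; used here as the smooth-pipe estimate the problem specifies)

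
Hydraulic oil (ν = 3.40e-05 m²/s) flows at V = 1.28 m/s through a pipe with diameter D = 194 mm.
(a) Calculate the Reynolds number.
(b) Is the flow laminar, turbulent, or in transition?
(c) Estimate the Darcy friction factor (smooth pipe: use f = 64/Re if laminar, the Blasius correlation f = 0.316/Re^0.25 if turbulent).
(a) Re = V·D/ν = 1.28·0.194/3.40e-05 = 7303.5
(b) Flow regime: turbulent (Re > 4000)
(c) Friction factor: f = 0.316/Re^0.25 = 0.316/7303.5^0.25 = 0.03418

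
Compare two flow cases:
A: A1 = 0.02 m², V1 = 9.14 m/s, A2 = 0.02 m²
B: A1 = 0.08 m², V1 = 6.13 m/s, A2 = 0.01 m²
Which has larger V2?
V2(A) = 9.14 m/s, V2(B) = 49.04 m/s. Answer: B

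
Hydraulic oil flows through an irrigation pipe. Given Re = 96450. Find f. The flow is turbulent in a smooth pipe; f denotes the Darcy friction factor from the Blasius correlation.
Formula: f = \frac{0.316}{Re^{0.25}}
f = 0.316/96450^0.25 = 0.01793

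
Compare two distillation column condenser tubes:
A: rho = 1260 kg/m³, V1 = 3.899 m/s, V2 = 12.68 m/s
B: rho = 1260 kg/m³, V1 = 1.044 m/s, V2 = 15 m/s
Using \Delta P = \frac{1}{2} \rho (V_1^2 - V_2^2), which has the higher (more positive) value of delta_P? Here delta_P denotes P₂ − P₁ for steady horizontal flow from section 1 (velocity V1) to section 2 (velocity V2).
delta_P(A) = -91.72 kPa, delta_P(B) = -141.1 kPa. Answer: A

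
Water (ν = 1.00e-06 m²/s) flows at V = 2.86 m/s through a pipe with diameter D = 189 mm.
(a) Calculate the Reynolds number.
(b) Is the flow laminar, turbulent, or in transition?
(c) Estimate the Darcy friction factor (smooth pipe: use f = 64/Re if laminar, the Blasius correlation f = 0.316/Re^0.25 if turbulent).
(a) Re = V·D/ν = 2.86·0.189/1.00e-06 = 540540
(b) Flow regime: turbulent (Re > 4000)
(c) Friction factor: f = 0.316/Re^0.25 = 0.316/540540^0.25 = 0.01165 (Blasius is strictly valid for Re ≲ 1e5; used here as the smooth-pipe estimate the problem specifies)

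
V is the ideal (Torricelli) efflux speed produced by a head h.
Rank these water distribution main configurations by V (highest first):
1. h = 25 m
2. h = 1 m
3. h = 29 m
Case 1: V = 22.15 m/s
Case 2: V = 4.429 m/s
Case 3: V = 23.85 m/s
Ranking (highest first): 3, 1, 2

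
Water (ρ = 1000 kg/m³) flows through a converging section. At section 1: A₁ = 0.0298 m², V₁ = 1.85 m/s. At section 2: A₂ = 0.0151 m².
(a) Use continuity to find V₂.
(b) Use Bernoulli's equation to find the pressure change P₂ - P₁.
(a) Continuity: A₁V₁=A₂V₂ -> V₂=A₁V₁/A₂=0.0298*1.85/0.0151=3.65 m/s
(b) Bernoulli: P₂-P₁=0.5*rho*(V₁^2-V₂^2)/1000=0.5*1000*(1.85^2-3.65^2)/1000=-4.95 kPa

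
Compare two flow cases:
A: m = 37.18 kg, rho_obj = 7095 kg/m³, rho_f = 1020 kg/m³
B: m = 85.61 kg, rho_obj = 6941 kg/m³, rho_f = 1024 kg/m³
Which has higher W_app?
W_app(A) = 312.3 N, W_app(B) = 715.9 N. Answer: B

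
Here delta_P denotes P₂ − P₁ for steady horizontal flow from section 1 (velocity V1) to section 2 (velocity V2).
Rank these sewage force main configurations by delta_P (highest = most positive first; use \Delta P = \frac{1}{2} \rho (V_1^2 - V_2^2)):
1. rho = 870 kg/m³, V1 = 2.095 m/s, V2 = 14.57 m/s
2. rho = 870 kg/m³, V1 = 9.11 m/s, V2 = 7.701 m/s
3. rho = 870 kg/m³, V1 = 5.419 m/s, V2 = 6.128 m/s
Case 1: delta_P = -90.43 kPa
Case 2: delta_P = 10.3 kPa
Case 3: delta_P = -3.561 kPa
Ranking (highest first): 2, 3, 1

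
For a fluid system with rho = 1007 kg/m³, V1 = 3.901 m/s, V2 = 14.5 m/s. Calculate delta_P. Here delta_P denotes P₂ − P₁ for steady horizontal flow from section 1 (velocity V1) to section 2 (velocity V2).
Formula: \Delta P = \frac{1}{2} \rho (V_1^2 - V_2^2)
delta_P = 0.5·1007·(3.901² − 14.5²)/1000 = -98.2 kPa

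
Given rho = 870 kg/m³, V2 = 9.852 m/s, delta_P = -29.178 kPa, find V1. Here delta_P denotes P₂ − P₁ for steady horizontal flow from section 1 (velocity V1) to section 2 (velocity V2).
Formula: \Delta P = \frac{1}{2} \rho (V_1^2 - V_2^2)
Substituting knowns: -29.178 = 0.5·870·(V1² − 9.852²)/1000
Solving for V1: V1 = √(9.852² + 2·(-29.178·1000)/870) = 5.476 m/s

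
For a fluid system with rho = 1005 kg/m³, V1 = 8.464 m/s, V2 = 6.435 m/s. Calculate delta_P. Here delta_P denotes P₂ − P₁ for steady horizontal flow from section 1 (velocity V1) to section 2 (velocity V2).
Formula: \Delta P = \frac{1}{2} \rho (V_1^2 - V_2^2)
delta_P = 0.5·1005·(8.464² − 6.435²)/1000 = 15.19 kPa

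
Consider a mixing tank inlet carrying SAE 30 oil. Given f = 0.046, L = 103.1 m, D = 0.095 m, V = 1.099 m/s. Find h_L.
Formula: h_L = f \frac{L}{D} \frac{V^2}{2g}
h_L = 0.046·(103.1/0.095)·1.099²/(2·9.81) = 3.073 m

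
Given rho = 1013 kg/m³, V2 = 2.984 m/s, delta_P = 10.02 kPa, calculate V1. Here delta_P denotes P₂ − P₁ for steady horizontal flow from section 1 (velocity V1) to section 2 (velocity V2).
Formula: \Delta P = \frac{1}{2} \rho (V_1^2 - V_2^2)
Substituting knowns: 10.02 = 0.5·1013·(V1² − 2.984²)/1000
Solving for V1: V1 = √(2.984² + 2·(10.02·1000)/1013) = 5.356 m/s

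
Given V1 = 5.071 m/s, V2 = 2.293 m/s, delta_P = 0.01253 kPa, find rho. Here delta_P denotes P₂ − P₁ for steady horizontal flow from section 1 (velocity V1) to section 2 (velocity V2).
Formula: \Delta P = \frac{1}{2} \rho (V_1^2 - V_2^2)
Substituting knowns: 0.01253 = 0.5·rho·(5.071² − 2.293²)/1000
Solving for rho: rho = 2·(0.01253·1000)/(5.071² − 2.293²) = 1.225 kg/m³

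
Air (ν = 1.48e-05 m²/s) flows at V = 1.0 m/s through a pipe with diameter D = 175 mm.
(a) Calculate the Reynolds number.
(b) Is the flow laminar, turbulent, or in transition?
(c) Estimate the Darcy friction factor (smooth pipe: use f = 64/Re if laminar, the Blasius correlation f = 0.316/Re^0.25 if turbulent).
(a) Re = V·D/ν = 1.0·0.175/1.48e-05 = 11824
(b) Flow regime: turbulent (Re > 4000)
(c) Friction factor: f = 0.316/Re^0.25 = 0.316/11824^0.25 = 0.0303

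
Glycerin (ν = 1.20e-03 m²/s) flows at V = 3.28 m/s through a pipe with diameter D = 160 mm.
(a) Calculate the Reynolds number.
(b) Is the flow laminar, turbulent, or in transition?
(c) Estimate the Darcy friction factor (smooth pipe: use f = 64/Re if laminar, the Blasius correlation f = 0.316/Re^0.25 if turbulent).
(a) Re = V·D/ν = 3.28·0.16/1.20e-03 = 437.33
(b) Flow regime: laminar (Re < 2300)
(c) Friction factor: f = 64/Re = 64/437.33 = 0.1463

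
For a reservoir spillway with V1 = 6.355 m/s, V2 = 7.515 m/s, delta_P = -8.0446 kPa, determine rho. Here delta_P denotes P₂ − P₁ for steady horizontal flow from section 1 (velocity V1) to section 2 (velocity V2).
Formula: \Delta P = \frac{1}{2} \rho (V_1^2 - V_2^2)
Substituting knowns: -8.0446 = 0.5·rho·(6.355² − 7.515²)/1000
Solving for rho: rho = 2·(-8.0446·1000)/(6.355² − 7.515²) = 1000 kg/m³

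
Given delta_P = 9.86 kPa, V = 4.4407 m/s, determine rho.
Formula: V = \sqrt{\frac{2 \Delta P}{\rho}}
Substituting knowns: 4.4407 = √(2·(9.86·1000)/rho)
Solving for rho: rho = 2·(9.86·1000)/4.4407² = 1000 kg/m³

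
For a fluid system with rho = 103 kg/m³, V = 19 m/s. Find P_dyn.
Formula: P_{dyn} = \frac{1}{2} \rho V^2
P_dyn = 0.5·103·19²/1000 = 18.59 kPa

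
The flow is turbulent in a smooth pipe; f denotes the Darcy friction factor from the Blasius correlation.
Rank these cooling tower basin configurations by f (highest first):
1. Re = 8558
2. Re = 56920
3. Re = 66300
Case 1: f = 0.03285
Case 2: f = 0.02046
Case 3: f = 0.01969
Ranking (highest first): 1, 2, 3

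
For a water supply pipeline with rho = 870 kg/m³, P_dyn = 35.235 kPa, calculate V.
Formula: P_{dyn} = \frac{1}{2} \rho V^2
Substituting knowns: 35.235 = 0.5·870·V²/1000
Solving for V: V = √(2·(35.235·1000)/870) = 9 m/s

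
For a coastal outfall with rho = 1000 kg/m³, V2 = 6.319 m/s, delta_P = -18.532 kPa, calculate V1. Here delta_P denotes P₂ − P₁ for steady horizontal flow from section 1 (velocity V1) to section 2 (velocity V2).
Formula: \Delta P = \frac{1}{2} \rho (V_1^2 - V_2^2)
Substituting knowns: -18.532 = 0.5·1000·(V1² − 6.319²)/1000
Solving for V1: V1 = √(6.319² + 2·(-18.532·1000)/1000) = 1.693 m/s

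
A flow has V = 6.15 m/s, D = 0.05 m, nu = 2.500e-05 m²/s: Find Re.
Formula: Re = \frac{V D}{\nu}
Re = 6.15·0.05/2.500e-05 = 12300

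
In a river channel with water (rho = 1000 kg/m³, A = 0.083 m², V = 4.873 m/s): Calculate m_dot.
Formula: \dot{m} = \rho A V
m_dot = 1000·0.083·4.873 = 404.5 kg/s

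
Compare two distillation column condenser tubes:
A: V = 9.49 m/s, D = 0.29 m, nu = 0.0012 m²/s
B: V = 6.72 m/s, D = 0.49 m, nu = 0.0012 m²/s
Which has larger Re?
Re(A) = 2293, Re(B) = 2744. Answer: B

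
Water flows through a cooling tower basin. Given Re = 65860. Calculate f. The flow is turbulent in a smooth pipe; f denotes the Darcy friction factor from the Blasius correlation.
Formula: f = \frac{0.316}{Re^{0.25}}
f = 0.316/65860^0.25 = 0.01973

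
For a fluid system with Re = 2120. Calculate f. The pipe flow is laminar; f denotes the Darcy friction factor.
Formula: f = \frac{64}{Re}
f = 64/2120 = 0.03019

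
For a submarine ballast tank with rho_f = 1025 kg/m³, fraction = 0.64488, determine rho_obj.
Formula: f_{sub} = \frac{\rho_{obj}}{\rho_f}
Substituting knowns: 0.64488 = rho_obj/1025
Solving for rho_obj: rho_obj = 0.64488·1025 = 661 kg/m³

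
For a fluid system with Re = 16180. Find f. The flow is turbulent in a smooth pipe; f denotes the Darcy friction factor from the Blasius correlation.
Formula: f = \frac{0.316}{Re^{0.25}}
f = 0.316/16180^0.25 = 0.02802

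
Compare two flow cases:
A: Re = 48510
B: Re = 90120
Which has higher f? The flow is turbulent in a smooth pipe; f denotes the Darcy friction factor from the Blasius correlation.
f(A) = 0.02129, f(B) = 0.01824. Answer: A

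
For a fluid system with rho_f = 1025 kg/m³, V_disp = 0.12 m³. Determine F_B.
Formula: F_B = \rho_f g V_{disp}
F_B = 1025·9.81·0.12 = 1207 N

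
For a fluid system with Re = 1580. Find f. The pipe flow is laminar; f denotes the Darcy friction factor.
Formula: f = \frac{64}{Re}
f = 64/1580 = 0.04051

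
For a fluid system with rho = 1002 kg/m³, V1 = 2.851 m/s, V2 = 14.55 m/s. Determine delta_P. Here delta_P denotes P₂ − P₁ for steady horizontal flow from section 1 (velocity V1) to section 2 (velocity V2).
Formula: \Delta P = \frac{1}{2} \rho (V_1^2 - V_2^2)
delta_P = 0.5·1002·(2.851² − 14.55²)/1000 = -102 kPa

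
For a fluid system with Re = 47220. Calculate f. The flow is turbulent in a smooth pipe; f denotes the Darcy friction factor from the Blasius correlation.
Formula: f = \frac{0.316}{Re^{0.25}}
f = 0.316/47220^0.25 = 0.02144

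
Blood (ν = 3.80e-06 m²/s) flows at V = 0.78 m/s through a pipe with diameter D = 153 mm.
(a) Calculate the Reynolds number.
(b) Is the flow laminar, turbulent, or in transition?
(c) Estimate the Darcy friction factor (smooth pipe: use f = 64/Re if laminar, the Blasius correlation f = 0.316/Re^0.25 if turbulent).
(a) Re = V·D/ν = 0.78·0.153/3.80e-06 = 31405
(b) Flow regime: turbulent (Re > 4000)
(c) Friction factor: f = 0.316/Re^0.25 = 0.316/31405^0.25 = 0.02374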